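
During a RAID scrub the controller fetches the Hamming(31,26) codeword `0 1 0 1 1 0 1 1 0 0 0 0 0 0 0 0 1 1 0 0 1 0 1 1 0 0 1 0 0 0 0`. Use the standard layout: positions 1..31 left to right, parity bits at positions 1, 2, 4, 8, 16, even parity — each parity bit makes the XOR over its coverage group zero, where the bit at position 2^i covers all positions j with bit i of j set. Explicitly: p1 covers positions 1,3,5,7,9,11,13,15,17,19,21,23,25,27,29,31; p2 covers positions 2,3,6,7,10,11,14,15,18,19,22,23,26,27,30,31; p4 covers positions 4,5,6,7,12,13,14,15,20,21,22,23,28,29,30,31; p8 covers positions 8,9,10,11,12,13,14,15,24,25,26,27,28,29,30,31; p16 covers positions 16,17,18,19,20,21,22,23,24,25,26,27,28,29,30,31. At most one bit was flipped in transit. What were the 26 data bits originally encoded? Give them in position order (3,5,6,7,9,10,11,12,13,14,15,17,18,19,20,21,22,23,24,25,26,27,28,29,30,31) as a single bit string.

01010000010110010110010000

s1: b1⊕b3⊕b5⊕b7⊕b9⊕b11⊕b13⊕b15⊕b17⊕b19⊕b21⊕b23⊕b25⊕b27⊕b29⊕b31 = 0⊕0⊕1⊕1⊕0⊕0⊕0⊕0⊕1⊕0⊕1⊕1⊕0⊕1⊕0⊕0 = 0
s2: b2⊕b3⊕b6⊕b7⊕b10⊕b11⊕b14⊕b15⊕b18⊕b19⊕b22⊕b23⊕b26⊕b27⊕b30⊕b31 = 1⊕0⊕0⊕1⊕0⊕0⊕0⊕0⊕1⊕0⊕0⊕1⊕0⊕1⊕0⊕0 = 1
s4: b4⊕b5⊕b6⊕b7⊕b12⊕b13⊕b14⊕b15⊕b20⊕b21⊕b22⊕b23⊕b28⊕b29⊕b30⊕b31 = 1⊕1⊕0⊕1⊕0⊕0⊕0⊕0⊕0⊕1⊕0⊕1⊕0⊕0⊕0⊕0 = 1
s8: b8⊕b9⊕b10⊕b11⊕b12⊕b13⊕b14⊕b15⊕b24⊕b25⊕b26⊕b27⊕b28⊕b29⊕b30⊕b31 = 1⊕0⊕0⊕0⊕0⊕0⊕0⊕0⊕1⊕0⊕0⊕1⊕0⊕0⊕0⊕0 = 1
s16: b16⊕b17⊕b18⊕b19⊕b20⊕b21⊕b22⊕b23⊕b24⊕b25⊕b26⊕b27⊕b28⊕b29⊕b30⊕b31 = 0⊕1⊕1⊕0⊕0⊕1⊕0⊕1⊕1⊕0⊕0⊕1⊕0⊕0⊕0⊕0 = 0
Syndrome (s16...s1) = 01110 → position 14.
Flip bit 14: corrected codeword = 0101101100000100110010110010000
Data bits at positions 3,5,6,7,9,10,11,12,13,14,15,17,18,19,20,21,22,23,24,25,26,27,28,29,30,31: 01010000010110010110010000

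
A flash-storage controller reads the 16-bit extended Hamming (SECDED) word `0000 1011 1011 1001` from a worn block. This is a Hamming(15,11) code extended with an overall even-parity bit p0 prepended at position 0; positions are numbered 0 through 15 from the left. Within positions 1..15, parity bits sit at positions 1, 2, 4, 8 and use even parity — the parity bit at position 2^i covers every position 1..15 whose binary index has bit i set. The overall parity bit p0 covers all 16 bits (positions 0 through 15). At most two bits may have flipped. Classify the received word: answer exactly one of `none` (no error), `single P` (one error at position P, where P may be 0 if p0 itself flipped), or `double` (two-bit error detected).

s1: b1⊕b3⊕b5⊕b7⊕b9⊕b11⊕b13⊕b15 = 0⊕0⊕0⊕1⊕0⊕1⊕0⊕1 = 1
s2: b2⊕b3⊕b6⊕b7⊕b10⊕b11⊕b14⊕b15 = 0⊕0⊕1⊕1⊕1⊕1⊕0⊕1 = 1
s4: b4⊕b5⊕b6⊕b7⊕b12⊕b13⊕b14⊕b15 = 1⊕0⊕1⊕1⊕1⊕0⊕0⊕1 = 1
s8: b8⊕b9⊕b10⊕b11⊕b12⊕b13⊕b14⊕b15 = 1⊕0⊕1⊕1⊕1⊕0⊕0⊕1 = 1
Syndrome (s8...s1) = 1111 → position 15.
Overall parity (XOR of all 16 bits, including p0): 0⊕0⊕0⊕0⊕1⊕0⊕1⊕1⊕1⊕0⊕1⊕1⊕1⊕0⊕0⊕1 = 0
Overall=0, syndrome position=15 → double-bit error detected (uncorrectable).

double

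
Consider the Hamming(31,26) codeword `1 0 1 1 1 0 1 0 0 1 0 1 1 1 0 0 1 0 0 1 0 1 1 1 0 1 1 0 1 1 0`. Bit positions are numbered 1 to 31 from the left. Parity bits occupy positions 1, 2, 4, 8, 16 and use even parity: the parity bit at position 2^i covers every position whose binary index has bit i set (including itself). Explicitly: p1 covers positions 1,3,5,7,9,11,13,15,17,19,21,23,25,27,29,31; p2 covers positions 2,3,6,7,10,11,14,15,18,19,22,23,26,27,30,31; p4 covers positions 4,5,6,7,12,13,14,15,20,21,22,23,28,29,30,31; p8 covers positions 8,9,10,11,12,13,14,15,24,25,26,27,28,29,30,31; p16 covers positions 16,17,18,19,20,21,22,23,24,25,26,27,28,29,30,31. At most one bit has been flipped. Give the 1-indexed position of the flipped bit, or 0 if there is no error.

31

s1: b1⊕b3⊕b5⊕b7⊕b9⊕b11⊕b13⊕b15⊕b17⊕b19⊕b21⊕b23⊕b25⊕b27⊕b29⊕b31 = 1⊕1⊕1⊕1⊕0⊕0⊕1⊕0⊕1⊕0⊕0⊕1⊕0⊕1⊕1⊕0 = 1
s2: b2⊕b3⊕b6⊕b7⊕b10⊕b11⊕b14⊕b15⊕b18⊕b19⊕b22⊕b23⊕b26⊕b27⊕b30⊕b31 = 0⊕1⊕0⊕1⊕1⊕0⊕1⊕0⊕0⊕0⊕1⊕1⊕1⊕1⊕1⊕0 = 1
s4: b4⊕b5⊕b6⊕b7⊕b12⊕b13⊕b14⊕b15⊕b20⊕b21⊕b22⊕b23⊕b28⊕b29⊕b30⊕b31 = 1⊕1⊕0⊕1⊕1⊕1⊕1⊕0⊕1⊕0⊕1⊕1⊕0⊕1⊕1⊕0 = 1
s8: b8⊕b9⊕b10⊕b11⊕b12⊕b13⊕b14⊕b15⊕b24⊕b25⊕b26⊕b27⊕b28⊕b29⊕b30⊕b31 = 0⊕0⊕1⊕0⊕1⊕1⊕1⊕0⊕1⊕0⊕1⊕1⊕0⊕1⊕1⊕0 = 1
s16: b16⊕b17⊕b18⊕b19⊕b20⊕b21⊕b22⊕b23⊕b24⊕b25⊕b26⊕b27⊕b28⊕b29⊕b30⊕b31 = 0⊕1⊕0⊕0⊕1⊕0⊕1⊕1⊕1⊕0⊕1⊕1⊕0⊕1⊕1⊕0 = 1
Syndrome (s16...s1) = 11111 → position 31.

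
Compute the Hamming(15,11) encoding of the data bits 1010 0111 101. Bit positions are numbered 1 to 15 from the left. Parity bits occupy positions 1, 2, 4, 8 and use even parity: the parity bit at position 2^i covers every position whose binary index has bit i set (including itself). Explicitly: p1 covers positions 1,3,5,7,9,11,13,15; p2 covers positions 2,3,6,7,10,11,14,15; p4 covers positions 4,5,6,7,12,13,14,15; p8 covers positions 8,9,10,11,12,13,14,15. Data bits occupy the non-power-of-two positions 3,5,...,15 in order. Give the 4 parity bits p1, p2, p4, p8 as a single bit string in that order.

Place data bits at non-power-of-two positions: b3=1, b5=0, b6=1, b7=0, b9=0, b10=1, b11=1, b12=1, b13=1, b14=0, b15=1.
p1 = XOR of data positions {3,5,7,9,11,13,15} = 1⊕0⊕0⊕0⊕1⊕1⊕1 = 0
p2 = XOR of data positions {3,6,7,10,11,14,15} = 1⊕1⊕0⊕1⊕1⊕0⊕1 = 1
p4 = XOR of data positions {5,6,7,12,13,14,15} = 0⊕1⊕0⊕1⊕1⊕0⊕1 = 0
p8 = XOR of data positions {9,10,11,12,13,14,15} = 0⊕1⊕1⊕1⊕1⊕0⊕1 = 1
Parity bits p1,p2,p4,p8 = 0101

0101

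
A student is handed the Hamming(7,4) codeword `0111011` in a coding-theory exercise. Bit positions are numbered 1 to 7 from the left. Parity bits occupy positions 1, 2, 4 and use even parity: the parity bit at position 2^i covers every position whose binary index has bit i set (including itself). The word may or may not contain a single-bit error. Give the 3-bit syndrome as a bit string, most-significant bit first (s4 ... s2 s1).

s1: b1⊕b3⊕b5⊕b7 = 0⊕1⊕0⊕1 = 0
s2: b2⊕b3⊕b6⊕b7 = 1⊕1⊕1⊕1 = 0
s4: b4⊕b5⊕b6⊕b7 = 1⊕0⊕1⊕1 = 1
Syndrome (s4...s1) = 100 → position 4.

100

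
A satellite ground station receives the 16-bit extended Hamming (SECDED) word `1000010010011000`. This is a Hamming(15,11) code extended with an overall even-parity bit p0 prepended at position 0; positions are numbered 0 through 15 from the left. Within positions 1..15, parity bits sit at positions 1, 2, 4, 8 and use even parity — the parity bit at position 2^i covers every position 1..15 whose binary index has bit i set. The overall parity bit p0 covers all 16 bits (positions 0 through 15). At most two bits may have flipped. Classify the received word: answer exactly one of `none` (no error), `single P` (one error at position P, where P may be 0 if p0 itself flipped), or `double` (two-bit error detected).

single 10

s1: b1⊕b3⊕b5⊕b7⊕b9⊕b11⊕b13⊕b15 = 0⊕0⊕1⊕0⊕0⊕1⊕0⊕0 = 0
s2: b2⊕b3⊕b6⊕b7⊕b10⊕b11⊕b14⊕b15 = 0⊕0⊕0⊕0⊕0⊕1⊕0⊕0 = 1
s4: b4⊕b5⊕b6⊕b7⊕b12⊕b13⊕b14⊕b15 = 0⊕1⊕0⊕0⊕1⊕0⊕0⊕0 = 0
s8: b8⊕b9⊕b10⊕b11⊕b12⊕b13⊕b14⊕b15 = 1⊕0⊕0⊕1⊕1⊕0⊕0⊕0 = 1
Syndrome (s8...s1) = 1010 → position 10.
Overall parity (XOR of all 16 bits, including p0): 1⊕0⊕0⊕0⊕0⊕1⊕0⊕0⊕1⊕0⊕0⊕1⊕1⊕0⊕0⊕0 = 1
Overall=1, syndrome position=10 → single-bit error at position 10.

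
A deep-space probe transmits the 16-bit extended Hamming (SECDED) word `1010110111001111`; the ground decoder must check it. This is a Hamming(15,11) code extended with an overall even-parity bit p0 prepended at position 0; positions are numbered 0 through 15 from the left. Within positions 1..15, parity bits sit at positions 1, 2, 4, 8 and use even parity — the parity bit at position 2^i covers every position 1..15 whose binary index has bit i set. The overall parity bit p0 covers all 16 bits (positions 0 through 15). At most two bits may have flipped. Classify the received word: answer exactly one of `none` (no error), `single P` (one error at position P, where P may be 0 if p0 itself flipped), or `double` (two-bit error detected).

s1: b1⊕b3⊕b5⊕b7⊕b9⊕b11⊕b13⊕b15 = 0⊕0⊕1⊕1⊕1⊕0⊕1⊕1 = 1
s2: b2⊕b3⊕b6⊕b7⊕b10⊕b11⊕b14⊕b15 = 1⊕0⊕0⊕1⊕0⊕0⊕1⊕1 = 0
s4: b4⊕b5⊕b6⊕b7⊕b12⊕b13⊕b14⊕b15 = 1⊕1⊕0⊕1⊕1⊕1⊕1⊕1 = 1
s8: b8⊕b9⊕b10⊕b11⊕b12⊕b13⊕b14⊕b15 = 1⊕1⊕0⊕0⊕1⊕1⊕1⊕1 = 0
Syndrome (s8...s1) = 0101 → position 5.
Overall parity (XOR of all 16 bits, including p0): 1⊕0⊕1⊕0⊕1⊕1⊕0⊕1⊕1⊕1⊕0⊕0⊕1⊕1⊕1⊕1 = 1
Overall=1, syndrome position=5 → single-bit error at position 5.

single 5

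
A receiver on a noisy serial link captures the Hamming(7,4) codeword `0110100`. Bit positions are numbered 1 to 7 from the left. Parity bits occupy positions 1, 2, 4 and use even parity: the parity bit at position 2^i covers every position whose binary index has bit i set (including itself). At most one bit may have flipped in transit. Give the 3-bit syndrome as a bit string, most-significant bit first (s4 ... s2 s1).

s1: b1⊕b3⊕b5⊕b7 = 0⊕1⊕1⊕0 = 0
s2: b2⊕b3⊕b6⊕b7 = 1⊕1⊕0⊕0 = 0
s4: b4⊕b5⊕b6⊕b7 = 0⊕1⊕0⊕0 = 1
Syndrome (s4...s1) = 100 → position 4.

100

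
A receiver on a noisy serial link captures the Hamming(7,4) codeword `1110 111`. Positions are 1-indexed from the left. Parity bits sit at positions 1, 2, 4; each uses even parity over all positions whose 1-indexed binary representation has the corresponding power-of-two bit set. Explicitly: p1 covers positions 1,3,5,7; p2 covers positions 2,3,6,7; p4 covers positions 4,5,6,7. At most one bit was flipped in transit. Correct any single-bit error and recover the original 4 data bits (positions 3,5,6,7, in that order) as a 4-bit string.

1111

s1: b1⊕b3⊕b5⊕b7 = 1⊕1⊕1⊕1 = 0
s2: b2⊕b3⊕b6⊕b7 = 1⊕1⊕1⊕1 = 0
s4: b4⊕b5⊕b6⊕b7 = 0⊕1⊕1⊕1 = 1
Syndrome (s4...s1) = 100 → position 4.
Flip bit 4: corrected codeword = 1111111
Data bits at positions 3,5,6,7: 1111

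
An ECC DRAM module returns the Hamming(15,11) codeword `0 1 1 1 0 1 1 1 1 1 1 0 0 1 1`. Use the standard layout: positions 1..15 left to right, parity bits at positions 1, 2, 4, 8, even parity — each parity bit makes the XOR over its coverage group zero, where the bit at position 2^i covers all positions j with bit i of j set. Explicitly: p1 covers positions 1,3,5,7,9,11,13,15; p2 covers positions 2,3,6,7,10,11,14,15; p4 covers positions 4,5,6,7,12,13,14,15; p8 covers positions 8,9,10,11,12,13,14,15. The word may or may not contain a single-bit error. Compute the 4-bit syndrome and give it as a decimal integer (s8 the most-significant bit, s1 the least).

5

s1: b1⊕b3⊕b5⊕b7⊕b9⊕b11⊕b13⊕b15 = 0⊕1⊕0⊕1⊕1⊕1⊕0⊕1 = 1
s2: b2⊕b3⊕b6⊕b7⊕b10⊕b11⊕b14⊕b15 = 1⊕1⊕1⊕1⊕1⊕1⊕1⊕1 = 0
s4: b4⊕b5⊕b6⊕b7⊕b12⊕b13⊕b14⊕b15 = 1⊕0⊕1⊕1⊕0⊕0⊕1⊕1 = 1
s8: b8⊕b9⊕b10⊕b11⊕b12⊕b13⊕b14⊕b15 = 1⊕1⊕1⊕1⊕0⊕0⊕1⊕1 = 0
Syndrome (s8...s1) = 0101 → position 5.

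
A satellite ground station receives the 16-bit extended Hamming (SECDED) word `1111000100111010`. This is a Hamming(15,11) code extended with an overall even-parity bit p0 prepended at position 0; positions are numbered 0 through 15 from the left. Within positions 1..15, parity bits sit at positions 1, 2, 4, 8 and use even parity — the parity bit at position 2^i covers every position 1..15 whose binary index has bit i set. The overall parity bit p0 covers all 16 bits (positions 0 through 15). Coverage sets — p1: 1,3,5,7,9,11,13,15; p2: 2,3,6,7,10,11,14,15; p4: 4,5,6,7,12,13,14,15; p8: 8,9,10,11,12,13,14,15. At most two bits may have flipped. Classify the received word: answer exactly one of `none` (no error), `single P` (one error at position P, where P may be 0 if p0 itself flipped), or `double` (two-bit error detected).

single 4

s1: b1⊕b3⊕b5⊕b7⊕b9⊕b11⊕b13⊕b15 = 1⊕1⊕0⊕1⊕0⊕1⊕0⊕0 = 0
s2: b2⊕b3⊕b6⊕b7⊕b10⊕b11⊕b14⊕b15 = 1⊕1⊕0⊕1⊕1⊕1⊕1⊕0 = 0
s4: b4⊕b5⊕b6⊕b7⊕b12⊕b13⊕b14⊕b15 = 0⊕0⊕0⊕1⊕1⊕0⊕1⊕0 = 1
s8: b8⊕b9⊕b10⊕b11⊕b12⊕b13⊕b14⊕b15 = 0⊕0⊕1⊕1⊕1⊕0⊕1⊕0 = 0
Syndrome (s8...s1) = 0100 → position 4.
Overall parity (XOR of all 16 bits, including p0): 1⊕1⊕1⊕1⊕0⊕0⊕0⊕1⊕0⊕0⊕1⊕1⊕1⊕0⊕1⊕0 = 1
Overall=1, syndrome position=4 → single-bit error at position 4.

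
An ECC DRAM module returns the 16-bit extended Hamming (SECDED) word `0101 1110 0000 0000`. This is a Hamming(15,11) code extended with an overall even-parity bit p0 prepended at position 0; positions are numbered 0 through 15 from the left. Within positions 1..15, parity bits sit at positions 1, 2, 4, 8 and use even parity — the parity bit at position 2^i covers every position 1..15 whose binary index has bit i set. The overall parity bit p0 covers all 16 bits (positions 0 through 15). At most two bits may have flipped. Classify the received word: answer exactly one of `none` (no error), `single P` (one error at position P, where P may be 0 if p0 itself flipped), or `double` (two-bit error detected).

s1: b1⊕b3⊕b5⊕b7⊕b9⊕b11⊕b13⊕b15 = 1⊕1⊕1⊕0⊕0⊕0⊕0⊕0 = 1
s2: b2⊕b3⊕b6⊕b7⊕b10⊕b11⊕b14⊕b15 = 0⊕1⊕1⊕0⊕0⊕0⊕0⊕0 = 0
s4: b4⊕b5⊕b6⊕b7⊕b12⊕b13⊕b14⊕b15 = 1⊕1⊕1⊕0⊕0⊕0⊕0⊕0 = 1
s8: b8⊕b9⊕b10⊕b11⊕b12⊕b13⊕b14⊕b15 = 0⊕0⊕0⊕0⊕0⊕0⊕0⊕0 = 0
Syndrome (s8...s1) = 0101 → position 5.
Overall parity (XOR of all 16 bits, including p0): 0⊕1⊕0⊕1⊕1⊕1⊕1⊕0⊕0⊕0⊕0⊕0⊕0⊕0⊕0⊕0 = 1
Overall=1, syndrome position=5 → single-bit error at position 5.

single 5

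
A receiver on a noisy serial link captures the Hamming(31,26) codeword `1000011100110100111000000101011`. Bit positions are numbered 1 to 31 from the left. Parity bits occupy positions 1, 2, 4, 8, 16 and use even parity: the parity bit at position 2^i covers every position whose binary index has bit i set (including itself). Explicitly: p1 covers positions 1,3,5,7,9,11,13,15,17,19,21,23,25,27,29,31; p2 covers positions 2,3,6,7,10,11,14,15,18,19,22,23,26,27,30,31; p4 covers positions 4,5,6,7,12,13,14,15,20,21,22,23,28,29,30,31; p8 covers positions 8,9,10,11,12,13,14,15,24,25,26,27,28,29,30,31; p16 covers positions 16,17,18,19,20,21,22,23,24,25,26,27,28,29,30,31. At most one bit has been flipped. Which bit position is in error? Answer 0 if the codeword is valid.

s1: b1⊕b3⊕b5⊕b7⊕b9⊕b11⊕b13⊕b15⊕b17⊕b19⊕b21⊕b23⊕b25⊕b27⊕b29⊕b31 = 1⊕0⊕0⊕1⊕0⊕1⊕0⊕0⊕1⊕1⊕0⊕0⊕0⊕0⊕0⊕1 = 0
s2: b2⊕b3⊕b6⊕b7⊕b10⊕b11⊕b14⊕b15⊕b18⊕b19⊕b22⊕b23⊕b26⊕b27⊕b30⊕b31 = 0⊕0⊕1⊕1⊕0⊕1⊕1⊕0⊕1⊕1⊕0⊕0⊕1⊕0⊕1⊕1 = 1
s4: b4⊕b5⊕b6⊕b7⊕b12⊕b13⊕b14⊕b15⊕b20⊕b21⊕b22⊕b23⊕b28⊕b29⊕b30⊕b31 = 0⊕0⊕1⊕1⊕1⊕0⊕1⊕0⊕0⊕0⊕0⊕0⊕1⊕0⊕1⊕1 = 1
s8: b8⊕b9⊕b10⊕b11⊕b12⊕b13⊕b14⊕b15⊕b24⊕b25⊕b26⊕b27⊕b28⊕b29⊕b30⊕b31 = 1⊕0⊕0⊕1⊕1⊕0⊕1⊕0⊕0⊕0⊕1⊕0⊕1⊕0⊕1⊕1 = 0
s16: b16⊕b17⊕b18⊕b19⊕b20⊕b21⊕b22⊕b23⊕b24⊕b25⊕b26⊕b27⊕b28⊕b29⊕b30⊕b31 = 0⊕1⊕1⊕1⊕0⊕0⊕0⊕0⊕0⊕0⊕1⊕0⊕1⊕0⊕1⊕1 = 1
Syndrome (s16...s1) = 10110 → position 22.

22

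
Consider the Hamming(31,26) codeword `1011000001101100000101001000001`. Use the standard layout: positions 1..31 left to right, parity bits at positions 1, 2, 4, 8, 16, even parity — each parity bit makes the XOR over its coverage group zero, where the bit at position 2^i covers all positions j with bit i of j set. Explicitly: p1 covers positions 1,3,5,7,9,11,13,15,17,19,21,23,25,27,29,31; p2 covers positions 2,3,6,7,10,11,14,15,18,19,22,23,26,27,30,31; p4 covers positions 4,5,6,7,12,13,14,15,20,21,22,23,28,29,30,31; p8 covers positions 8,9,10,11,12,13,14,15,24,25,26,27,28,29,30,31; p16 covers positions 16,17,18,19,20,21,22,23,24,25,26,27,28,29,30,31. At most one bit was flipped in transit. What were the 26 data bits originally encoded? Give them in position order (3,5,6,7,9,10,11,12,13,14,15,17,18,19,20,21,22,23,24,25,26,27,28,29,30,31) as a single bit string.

10000110110000101001000001

s1: b1⊕b3⊕b5⊕b7⊕b9⊕b11⊕b13⊕b15⊕b17⊕b19⊕b21⊕b23⊕b25⊕b27⊕b29⊕b31 = 1⊕1⊕0⊕0⊕0⊕1⊕1⊕0⊕0⊕0⊕0⊕0⊕1⊕0⊕0⊕1 = 0
s2: b2⊕b3⊕b6⊕b7⊕b10⊕b11⊕b14⊕b15⊕b18⊕b19⊕b22⊕b23⊕b26⊕b27⊕b30⊕b31 = 0⊕1⊕0⊕0⊕1⊕1⊕1⊕0⊕0⊕0⊕1⊕0⊕0⊕0⊕0⊕1 = 0
s4: b4⊕b5⊕b6⊕b7⊕b12⊕b13⊕b14⊕b15⊕b20⊕b21⊕b22⊕b23⊕b28⊕b29⊕b30⊕b31 = 1⊕0⊕0⊕0⊕0⊕1⊕1⊕0⊕1⊕0⊕1⊕0⊕0⊕0⊕0⊕1 = 0
s8: b8⊕b9⊕b10⊕b11⊕b12⊕b13⊕b14⊕b15⊕b24⊕b25⊕b26⊕b27⊕b28⊕b29⊕b30⊕b31 = 0⊕0⊕1⊕1⊕0⊕1⊕1⊕0⊕0⊕1⊕0⊕0⊕0⊕0⊕0⊕1 = 0
s16: b16⊕b17⊕b18⊕b19⊕b20⊕b21⊕b22⊕b23⊕b24⊕b25⊕b26⊕b27⊕b28⊕b29⊕b30⊕b31 = 0⊕0⊕0⊕0⊕1⊕0⊕1⊕0⊕0⊕1⊕0⊕0⊕0⊕0⊕0⊕1 = 0
Syndrome (s16...s1) = 00000 → position 0 (no error).
No correction needed.
Data bits at positions 3,5,6,7,9,10,11,12,13,14,15,17,18,19,20,21,22,23,24,25,26,27,28,29,30,31: 10000110110000101001000001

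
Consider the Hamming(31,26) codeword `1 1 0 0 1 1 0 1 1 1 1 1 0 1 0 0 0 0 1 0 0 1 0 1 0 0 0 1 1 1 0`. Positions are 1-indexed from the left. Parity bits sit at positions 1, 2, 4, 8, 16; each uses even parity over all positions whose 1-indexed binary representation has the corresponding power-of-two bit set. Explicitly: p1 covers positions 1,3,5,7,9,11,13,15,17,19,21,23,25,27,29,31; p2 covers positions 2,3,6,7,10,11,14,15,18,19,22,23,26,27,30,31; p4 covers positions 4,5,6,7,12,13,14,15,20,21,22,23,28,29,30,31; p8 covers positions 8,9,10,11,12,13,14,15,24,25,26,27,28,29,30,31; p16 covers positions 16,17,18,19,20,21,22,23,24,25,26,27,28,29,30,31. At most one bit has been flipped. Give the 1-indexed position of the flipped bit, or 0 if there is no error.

0

s1: b1⊕b3⊕b5⊕b7⊕b9⊕b11⊕b13⊕b15⊕b17⊕b19⊕b21⊕b23⊕b25⊕b27⊕b29⊕b31 = 1⊕0⊕1⊕0⊕1⊕1⊕0⊕0⊕0⊕1⊕0⊕0⊕0⊕0⊕1⊕0 = 0
s2: b2⊕b3⊕b6⊕b7⊕b10⊕b11⊕b14⊕b15⊕b18⊕b19⊕b22⊕b23⊕b26⊕b27⊕b30⊕b31 = 1⊕0⊕1⊕0⊕1⊕1⊕1⊕0⊕0⊕1⊕1⊕0⊕0⊕0⊕1⊕0 = 0
s4: b4⊕b5⊕b6⊕b7⊕b12⊕b13⊕b14⊕b15⊕b20⊕b21⊕b22⊕b23⊕b28⊕b29⊕b30⊕b31 = 0⊕1⊕1⊕0⊕1⊕0⊕1⊕0⊕0⊕0⊕1⊕0⊕1⊕1⊕1⊕0 = 0
s8: b8⊕b9⊕b10⊕b11⊕b12⊕b13⊕b14⊕b15⊕b24⊕b25⊕b26⊕b27⊕b28⊕b29⊕b30⊕b31 = 1⊕1⊕1⊕1⊕1⊕0⊕1⊕0⊕1⊕0⊕0⊕0⊕1⊕1⊕1⊕0 = 0
s16: b16⊕b17⊕b18⊕b19⊕b20⊕b21⊕b22⊕b23⊕b24⊕b25⊕b26⊕b27⊕b28⊕b29⊕b30⊕b31 = 0⊕0⊕0⊕1⊕0⊕0⊕1⊕0⊕1⊕0⊕0⊕0⊕1⊕1⊕1⊕0 = 0
Syndrome (s16...s1) = 00000 → position 0 (no error).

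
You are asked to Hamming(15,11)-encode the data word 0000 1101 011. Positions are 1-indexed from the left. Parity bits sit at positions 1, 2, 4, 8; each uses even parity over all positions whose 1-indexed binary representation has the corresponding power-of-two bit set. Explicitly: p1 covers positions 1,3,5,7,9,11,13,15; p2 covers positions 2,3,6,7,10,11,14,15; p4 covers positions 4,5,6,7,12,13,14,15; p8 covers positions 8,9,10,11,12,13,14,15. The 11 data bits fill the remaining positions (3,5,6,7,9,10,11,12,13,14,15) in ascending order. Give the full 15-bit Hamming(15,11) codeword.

Place data bits at non-power-of-two positions: b3=0, b5=0, b6=0, b7=0, b9=1, b10=1, b11=0, b12=1, b13=0, b14=1, b15=1.
p1 = XOR of data positions {3,5,7,9,11,13,15} = 0⊕0⊕0⊕1⊕0⊕0⊕1 = 0
p2 = XOR of data positions {3,6,7,10,11,14,15} = 0⊕0⊕0⊕1⊕0⊕1⊕1 = 1
p4 = XOR of data positions {5,6,7,12,13,14,15} = 0⊕0⊕0⊕1⊕0⊕1⊕1 = 1
p8 = XOR of data positions {9,10,11,12,13,14,15} = 1⊕1⊕0⊕1⊕0⊕1⊕1 = 1
Codeword b1..b15 = 010100011101011

010100011101011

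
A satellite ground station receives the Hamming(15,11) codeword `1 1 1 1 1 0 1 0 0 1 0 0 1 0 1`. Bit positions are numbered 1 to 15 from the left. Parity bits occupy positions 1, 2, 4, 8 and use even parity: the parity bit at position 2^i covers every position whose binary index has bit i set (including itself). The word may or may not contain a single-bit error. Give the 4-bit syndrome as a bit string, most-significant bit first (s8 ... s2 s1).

s1: b1⊕b3⊕b5⊕b7⊕b9⊕b11⊕b13⊕b15 = 1⊕1⊕1⊕1⊕0⊕0⊕1⊕1 = 0
s2: b2⊕b3⊕b6⊕b7⊕b10⊕b11⊕b14⊕b15 = 1⊕1⊕0⊕1⊕1⊕0⊕0⊕1 = 1
s4: b4⊕b5⊕b6⊕b7⊕b12⊕b13⊕b14⊕b15 = 1⊕1⊕0⊕1⊕0⊕1⊕0⊕1 = 1
s8: b8⊕b9⊕b10⊕b11⊕b12⊕b13⊕b14⊕b15 = 0⊕0⊕1⊕0⊕0⊕1⊕0⊕1 = 1
Syndrome (s8...s1) = 1110 → position 14.

1110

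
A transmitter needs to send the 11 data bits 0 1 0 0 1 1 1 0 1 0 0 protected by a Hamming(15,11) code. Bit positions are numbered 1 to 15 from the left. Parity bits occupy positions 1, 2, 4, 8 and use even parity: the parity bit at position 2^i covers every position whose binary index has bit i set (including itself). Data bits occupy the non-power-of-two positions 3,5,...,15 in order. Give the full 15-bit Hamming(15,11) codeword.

000010001110100

Place data bits at non-power-of-two positions: b3=0, b5=1, b6=0, b7=0, b9=1, b10=1, b11=1, b12=0, b13=1, b14=0, b15=0.
p1 = XOR of data positions {3,5,7,9,11,13,15} = 0⊕1⊕0⊕1⊕1⊕1⊕0 = 0
p2 = XOR of data positions {3,6,7,10,11,14,15} = 0⊕0⊕0⊕1⊕1⊕0⊕0 = 0
p4 = XOR of data positions {5,6,7,12,13,14,15} = 1⊕0⊕0⊕0⊕1⊕0⊕0 = 0
p8 = XOR of data positions {9,10,11,12,13,14,15} = 1⊕1⊕1⊕0⊕1⊕0⊕0 = 0
Codeword b1..b15 = 000010001110100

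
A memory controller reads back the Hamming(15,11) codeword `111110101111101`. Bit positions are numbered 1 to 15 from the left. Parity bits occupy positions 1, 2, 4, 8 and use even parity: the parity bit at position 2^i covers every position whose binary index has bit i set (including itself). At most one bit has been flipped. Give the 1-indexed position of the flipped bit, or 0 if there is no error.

0

s1: b1⊕b3⊕b5⊕b7⊕b9⊕b11⊕b13⊕b15 = 1⊕1⊕1⊕1⊕1⊕1⊕1⊕1 = 0
s2: b2⊕b3⊕b6⊕b7⊕b10⊕b11⊕b14⊕b15 = 1⊕1⊕0⊕1⊕1⊕1⊕0⊕1 = 0
s4: b4⊕b5⊕b6⊕b7⊕b12⊕b13⊕b14⊕b15 = 1⊕1⊕0⊕1⊕1⊕1⊕0⊕1 = 0
s8: b8⊕b9⊕b10⊕b11⊕b12⊕b13⊕b14⊕b15 = 0⊕1⊕1⊕1⊕1⊕1⊕0⊕1 = 0
Syndrome (s8...s1) = 0000 → position 0 (no error).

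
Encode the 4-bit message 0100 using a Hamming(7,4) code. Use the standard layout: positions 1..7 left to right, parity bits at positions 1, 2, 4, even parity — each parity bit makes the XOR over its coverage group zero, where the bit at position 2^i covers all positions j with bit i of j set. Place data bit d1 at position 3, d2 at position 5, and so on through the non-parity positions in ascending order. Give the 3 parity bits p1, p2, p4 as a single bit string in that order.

101

Place data bits at non-power-of-two positions: b3=0, b5=1, b6=0, b7=0.
p1 = XOR of data positions {3,5,7} = 0⊕1⊕0 = 1
p2 = XOR of data positions {3,6,7} = 0⊕0⊕0 = 0
p4 = XOR of data positions {5,6,7} = 1⊕0⊕0 = 1
Parity bits p1,p2,p4 = 101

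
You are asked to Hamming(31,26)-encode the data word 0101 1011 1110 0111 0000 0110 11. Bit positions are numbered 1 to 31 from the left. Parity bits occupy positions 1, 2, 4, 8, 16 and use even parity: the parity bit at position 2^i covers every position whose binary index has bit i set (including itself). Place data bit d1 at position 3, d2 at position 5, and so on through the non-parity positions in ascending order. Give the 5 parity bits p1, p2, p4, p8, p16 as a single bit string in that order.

00101

Place data bits at non-power-of-two positions: b3=0, b5=1, b6=0, b7=1, b9=1, b10=0, b11=1, b12=1, b13=1, b14=1, b15=1, b17=0, b18=0, b19=1, b20=1, b21=1, b22=0, b23=0, b24=0, b25=0, b26=0, b27=1, b28=1, b29=0, b30=1, b31=1.
p1 = XOR of data positions {3,5,7,9,11,13,15,17,19,21,23,25,27,29,31} = 0⊕1⊕1⊕1⊕1⊕1⊕1⊕0⊕1⊕1⊕0⊕0⊕1⊕0⊕1 = 0
p2 = XOR of data positions {3,6,7,10,11,14,15,18,19,22,23,26,27,30,31} = 0⊕0⊕1⊕0⊕1⊕1⊕1⊕0⊕1⊕0⊕0⊕0⊕1⊕1⊕1 = 0
p4 = XOR of data positions {5,6,7,12,13,14,15,20,21,22,23,28,29,30,31} = 1⊕0⊕1⊕1⊕1⊕1⊕1⊕1⊕1⊕0⊕0⊕1⊕0⊕1⊕1 = 1
p8 = XOR of data positions {9,10,11,12,13,14,15,24,25,26,27,28,29,30,31} = 1⊕0⊕1⊕1⊕1⊕1⊕1⊕0⊕0⊕0⊕1⊕1⊕0⊕1⊕1 = 0
p16 = XOR of data positions {17,18,19,20,21,22,23,24,25,26,27,28,29,30,31} = 0⊕0⊕1⊕1⊕1⊕0⊕0⊕0⊕0⊕0⊕1⊕1⊕0⊕1⊕1 = 1
Parity bits p1,p2,p4,p8,p16 = 00101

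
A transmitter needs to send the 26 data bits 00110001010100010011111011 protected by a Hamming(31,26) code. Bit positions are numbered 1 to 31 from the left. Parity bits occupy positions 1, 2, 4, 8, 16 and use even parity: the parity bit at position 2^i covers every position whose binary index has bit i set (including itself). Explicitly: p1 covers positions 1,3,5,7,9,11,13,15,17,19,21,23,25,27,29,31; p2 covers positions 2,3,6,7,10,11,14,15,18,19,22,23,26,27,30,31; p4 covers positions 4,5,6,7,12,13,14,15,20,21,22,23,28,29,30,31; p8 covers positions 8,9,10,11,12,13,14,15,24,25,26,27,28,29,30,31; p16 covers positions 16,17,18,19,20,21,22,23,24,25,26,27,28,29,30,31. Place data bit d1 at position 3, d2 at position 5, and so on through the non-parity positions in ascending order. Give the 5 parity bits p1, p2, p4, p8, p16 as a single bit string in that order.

Place data bits at non-power-of-two positions: b3=0, b5=0, b6=1, b7=1, b9=0, b10=0, b11=0, b12=1, b13=0, b14=1, b15=0, b17=1, b18=0, b19=0, b20=0, b21=1, b22=0, b23=0, b24=1, b25=1, b26=1, b27=1, b28=1, b29=0, b30=1, b31=1.
p1 = XOR of data positions {3,5,7,9,11,13,15,17,19,21,23,25,27,29,31} = 0⊕0⊕1⊕0⊕0⊕0⊕0⊕1⊕0⊕1⊕0⊕1⊕1⊕0⊕1 = 0
p2 = XOR of data positions {3,6,7,10,11,14,15,18,19,22,23,26,27,30,31} = 0⊕1⊕1⊕0⊕0⊕1⊕0⊕0⊕0⊕0⊕0⊕1⊕1⊕1⊕1 = 1
p4 = XOR of data positions {5,6,7,12,13,14,15,20,21,22,23,28,29,30,31} = 0⊕1⊕1⊕1⊕0⊕1⊕0⊕0⊕1⊕0⊕0⊕1⊕0⊕1⊕1 = 0
p8 = XOR of data positions {9,10,11,12,13,14,15,24,25,26,27,28,29,30,31} = 0⊕0⊕0⊕1⊕0⊕1⊕0⊕1⊕1⊕1⊕1⊕1⊕0⊕1⊕1 = 1
p16 = XOR of data positions {17,18,19,20,21,22,23,24,25,26,27,28,29,30,31} = 1⊕0⊕0⊕0⊕1⊕0⊕0⊕1⊕1⊕1⊕1⊕1⊕0⊕1⊕1 = 1
Parity bits p1,p2,p4,p8,p16 = 01011

01011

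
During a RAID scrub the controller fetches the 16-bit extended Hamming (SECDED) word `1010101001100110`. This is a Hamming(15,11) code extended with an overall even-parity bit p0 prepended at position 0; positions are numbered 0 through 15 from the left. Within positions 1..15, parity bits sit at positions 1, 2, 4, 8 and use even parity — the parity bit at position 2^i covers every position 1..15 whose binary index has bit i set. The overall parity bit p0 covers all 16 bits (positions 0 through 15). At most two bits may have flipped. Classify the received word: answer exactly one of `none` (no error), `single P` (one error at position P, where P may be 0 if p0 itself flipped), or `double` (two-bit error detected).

s1: b1⊕b3⊕b5⊕b7⊕b9⊕b11⊕b13⊕b15 = 0⊕0⊕0⊕0⊕1⊕0⊕1⊕0 = 0
s2: b2⊕b3⊕b6⊕b7⊕b10⊕b11⊕b14⊕b15 = 1⊕0⊕1⊕0⊕1⊕0⊕1⊕0 = 0
s4: b4⊕b5⊕b6⊕b7⊕b12⊕b13⊕b14⊕b15 = 1⊕0⊕1⊕0⊕0⊕1⊕1⊕0 = 0
s8: b8⊕b9⊕b10⊕b11⊕b12⊕b13⊕b14⊕b15 = 0⊕1⊕1⊕0⊕0⊕1⊕1⊕0 = 0
Syndrome (s8...s1) = 0000 → position 0 (no error).
Overall parity (XOR of all 16 bits, including p0): 1⊕0⊕1⊕0⊕1⊕0⊕1⊕0⊕0⊕1⊕1⊕0⊕0⊕1⊕1⊕0 = 0
Overall=0, syndrome position=0 → no error.

none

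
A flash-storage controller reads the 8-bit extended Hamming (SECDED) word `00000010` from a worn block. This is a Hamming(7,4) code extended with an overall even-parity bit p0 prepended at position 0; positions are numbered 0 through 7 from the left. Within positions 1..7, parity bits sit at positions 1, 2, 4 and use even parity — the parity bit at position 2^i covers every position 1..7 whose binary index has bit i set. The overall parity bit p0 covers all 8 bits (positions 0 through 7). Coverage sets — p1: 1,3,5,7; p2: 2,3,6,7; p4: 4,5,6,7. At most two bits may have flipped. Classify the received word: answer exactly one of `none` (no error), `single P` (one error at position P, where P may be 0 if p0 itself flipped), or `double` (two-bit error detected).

single 6

s1: b1⊕b3⊕b5⊕b7 = 0⊕0⊕0⊕0 = 0
s2: b2⊕b3⊕b6⊕b7 = 0⊕0⊕1⊕0 = 1
s4: b4⊕b5⊕b6⊕b7 = 0⊕0⊕1⊕0 = 1
Syndrome (s4...s1) = 110 → position 6.
Overall parity (XOR of all 8 bits, including p0): 0⊕0⊕0⊕0⊕0⊕0⊕1⊕0 = 1
Overall=1, syndrome position=6 → single-bit error at position 6.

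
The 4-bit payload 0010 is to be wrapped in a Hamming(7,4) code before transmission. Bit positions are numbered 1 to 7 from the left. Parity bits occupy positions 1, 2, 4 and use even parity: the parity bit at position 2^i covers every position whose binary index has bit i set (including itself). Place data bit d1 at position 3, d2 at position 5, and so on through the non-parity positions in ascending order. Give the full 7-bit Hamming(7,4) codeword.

Place data bits at non-power-of-two positions: b3=0, b5=0, b6=1, b7=0.
p1 = XOR of data positions {3,5,7} = 0⊕0⊕0 = 0
p2 = XOR of data positions {3,6,7} = 0⊕1⊕0 = 1
p4 = XOR of data positions {5,6,7} = 0⊕1⊕0 = 1
Codeword b1..b7 = 0101010

0101010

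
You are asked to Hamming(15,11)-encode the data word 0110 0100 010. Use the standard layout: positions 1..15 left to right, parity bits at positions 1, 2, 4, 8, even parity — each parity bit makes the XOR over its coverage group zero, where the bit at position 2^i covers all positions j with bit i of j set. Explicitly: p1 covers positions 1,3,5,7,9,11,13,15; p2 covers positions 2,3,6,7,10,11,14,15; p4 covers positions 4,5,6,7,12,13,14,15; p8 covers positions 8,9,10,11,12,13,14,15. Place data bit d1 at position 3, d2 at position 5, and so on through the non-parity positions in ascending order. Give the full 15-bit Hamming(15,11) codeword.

110111000100010

Place data bits at non-power-of-two positions: b3=0, b5=1, b6=1, b7=0, b9=0, b10=1, b11=0, b12=0, b13=0, b14=1, b15=0.
p1 = XOR of data positions {3,5,7,9,11,13,15} = 0⊕1⊕0⊕0⊕0⊕0⊕0 = 1
p2 = XOR of data positions {3,6,7,10,11,14,15} = 0⊕1⊕0⊕1⊕0⊕1⊕0 = 1
p4 = XOR of data positions {5,6,7,12,13,14,15} = 1⊕1⊕0⊕0⊕0⊕1⊕0 = 1
p8 = XOR of data positions {9,10,11,12,13,14,15} = 0⊕1⊕0⊕0⊕0⊕1⊕0 = 0
Codeword b1..b15 = 110111000100010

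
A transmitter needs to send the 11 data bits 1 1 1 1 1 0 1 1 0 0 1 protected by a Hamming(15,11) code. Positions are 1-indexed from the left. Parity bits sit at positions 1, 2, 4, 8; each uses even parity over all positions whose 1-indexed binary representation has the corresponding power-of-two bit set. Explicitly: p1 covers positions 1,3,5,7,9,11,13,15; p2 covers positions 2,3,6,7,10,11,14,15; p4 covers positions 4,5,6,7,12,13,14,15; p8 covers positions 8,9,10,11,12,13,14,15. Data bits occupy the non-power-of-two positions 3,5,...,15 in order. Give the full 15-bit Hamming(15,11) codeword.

011111101011001

Place data bits at non-power-of-two positions: b3=1, b5=1, b6=1, b7=1, b9=1, b10=0, b11=1, b12=1, b13=0, b14=0, b15=1.
p1 = XOR of data positions {3,5,7,9,11,13,15} = 1⊕1⊕1⊕1⊕1⊕0⊕1 = 0
p2 = XOR of data positions {3,6,7,10,11,14,15} = 1⊕1⊕1⊕0⊕1⊕0⊕1 = 1
p4 = XOR of data positions {5,6,7,12,13,14,15} = 1⊕1⊕1⊕1⊕0⊕0⊕1 = 1
p8 = XOR of data positions {9,10,11,12,13,14,15} = 1⊕0⊕1⊕1⊕0⊕0⊕1 = 0
Codeword b1..b15 = 011111101011001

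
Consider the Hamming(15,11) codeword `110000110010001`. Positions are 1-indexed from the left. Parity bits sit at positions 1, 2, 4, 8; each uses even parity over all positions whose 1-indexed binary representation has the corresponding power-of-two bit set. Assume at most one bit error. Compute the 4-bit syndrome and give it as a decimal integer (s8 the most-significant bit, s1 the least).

8

s1: b1⊕b3⊕b5⊕b7⊕b9⊕b11⊕b13⊕b15 = 1⊕0⊕0⊕1⊕0⊕1⊕0⊕1 = 0
s2: b2⊕b3⊕b6⊕b7⊕b10⊕b11⊕b14⊕b15 = 1⊕0⊕0⊕1⊕0⊕1⊕0⊕1 = 0
s4: b4⊕b5⊕b6⊕b7⊕b12⊕b13⊕b14⊕b15 = 0⊕0⊕0⊕1⊕0⊕0⊕0⊕1 = 0
s8: b8⊕b9⊕b10⊕b11⊕b12⊕b13⊕b14⊕b15 = 1⊕0⊕0⊕1⊕0⊕0⊕0⊕1 = 1
Syndrome (s8...s1) = 1000 → position 8.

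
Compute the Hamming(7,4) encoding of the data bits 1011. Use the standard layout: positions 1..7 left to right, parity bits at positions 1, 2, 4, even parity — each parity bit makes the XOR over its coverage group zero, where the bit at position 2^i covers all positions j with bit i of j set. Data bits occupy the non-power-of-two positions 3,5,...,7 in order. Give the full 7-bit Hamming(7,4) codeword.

0110011

Place data bits at non-power-of-two positions: b3=1, b5=0, b6=1, b7=1.
p1 = XOR of data positions {3,5,7} = 1⊕0⊕1 = 0
p2 = XOR of data positions {3,6,7} = 1⊕1⊕1 = 1
p4 = XOR of data positions {5,6,7} = 0⊕1⊕1 = 0
Codeword b1..b7 = 0110011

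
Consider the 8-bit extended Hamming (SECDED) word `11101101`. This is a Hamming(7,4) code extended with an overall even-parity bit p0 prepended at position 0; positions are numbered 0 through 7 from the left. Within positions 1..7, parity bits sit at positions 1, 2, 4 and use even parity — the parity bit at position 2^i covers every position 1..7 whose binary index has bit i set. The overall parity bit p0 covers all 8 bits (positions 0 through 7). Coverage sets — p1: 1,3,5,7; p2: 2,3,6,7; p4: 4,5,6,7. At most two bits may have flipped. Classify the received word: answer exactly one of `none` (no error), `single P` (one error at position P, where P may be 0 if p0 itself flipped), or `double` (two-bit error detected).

s1: b1⊕b3⊕b5⊕b7 = 1⊕0⊕1⊕1 = 1
s2: b2⊕b3⊕b6⊕b7 = 1⊕0⊕0⊕1 = 0
s4: b4⊕b5⊕b6⊕b7 = 1⊕1⊕0⊕1 = 1
Syndrome (s4...s1) = 101 → position 5.
Overall parity (XOR of all 8 bits, including p0): 1⊕1⊕1⊕0⊕1⊕1⊕0⊕1 = 0
Overall=0, syndrome position=5 → double-bit error detected (uncorrectable).

double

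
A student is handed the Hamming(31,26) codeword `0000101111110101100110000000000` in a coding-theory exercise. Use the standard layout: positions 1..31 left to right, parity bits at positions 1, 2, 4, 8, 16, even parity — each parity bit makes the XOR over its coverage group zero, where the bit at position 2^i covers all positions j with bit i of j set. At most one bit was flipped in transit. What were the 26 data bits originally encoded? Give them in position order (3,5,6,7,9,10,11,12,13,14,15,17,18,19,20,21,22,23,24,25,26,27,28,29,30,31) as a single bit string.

01011111010100110000000000

s1: b1⊕b3⊕b5⊕b7⊕b9⊕b11⊕b13⊕b15⊕b17⊕b19⊕b21⊕b23⊕b25⊕b27⊕b29⊕b31 = 0⊕0⊕1⊕1⊕1⊕1⊕0⊕0⊕1⊕0⊕1⊕0⊕0⊕0⊕0⊕0 = 0
s2: b2⊕b3⊕b6⊕b7⊕b10⊕b11⊕b14⊕b15⊕b18⊕b19⊕b22⊕b23⊕b26⊕b27⊕b30⊕b31 = 0⊕0⊕0⊕1⊕1⊕1⊕1⊕0⊕0⊕0⊕0⊕0⊕0⊕0⊕0⊕0 = 0
s4: b4⊕b5⊕b6⊕b7⊕b12⊕b13⊕b14⊕b15⊕b20⊕b21⊕b22⊕b23⊕b28⊕b29⊕b30⊕b31 = 0⊕1⊕0⊕1⊕1⊕0⊕1⊕0⊕1⊕1⊕0⊕0⊕0⊕0⊕0⊕0 = 0
s8: b8⊕b9⊕b10⊕b11⊕b12⊕b13⊕b14⊕b15⊕b24⊕b25⊕b26⊕b27⊕b28⊕b29⊕b30⊕b31 = 1⊕1⊕1⊕1⊕1⊕0⊕1⊕0⊕0⊕0⊕0⊕0⊕0⊕0⊕0⊕0 = 0
s16: b16⊕b17⊕b18⊕b19⊕b20⊕b21⊕b22⊕b23⊕b24⊕b25⊕b26⊕b27⊕b28⊕b29⊕b30⊕b31 = 1⊕1⊕0⊕0⊕1⊕1⊕0⊕0⊕0⊕0⊕0⊕0⊕0⊕0⊕0⊕0 = 0
Syndrome (s16...s1) = 00000 → position 0 (no error).
No correction needed.
Data bits at positions 3,5,6,7,9,10,11,12,13,14,15,17,18,19,20,21,22,23,24,25,26,27,28,29,30,31: 01011111010100110000000000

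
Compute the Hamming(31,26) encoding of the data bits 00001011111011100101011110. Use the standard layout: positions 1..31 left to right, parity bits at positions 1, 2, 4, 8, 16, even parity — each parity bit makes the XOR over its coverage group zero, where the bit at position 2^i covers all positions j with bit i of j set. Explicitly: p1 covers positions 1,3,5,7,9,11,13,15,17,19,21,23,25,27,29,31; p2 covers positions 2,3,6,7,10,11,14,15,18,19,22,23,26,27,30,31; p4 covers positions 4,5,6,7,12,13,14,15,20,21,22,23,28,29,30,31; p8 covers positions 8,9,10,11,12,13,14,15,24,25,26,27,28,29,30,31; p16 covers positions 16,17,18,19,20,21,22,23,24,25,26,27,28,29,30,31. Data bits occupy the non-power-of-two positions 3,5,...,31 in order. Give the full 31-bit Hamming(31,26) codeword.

Place data bits at non-power-of-two positions: b3=0, b5=0, b6=0, b7=0, b9=1, b10=0, b11=1, b12=1, b13=1, b14=1, b15=1, b17=0, b18=1, b19=1, b20=1, b21=0, b22=0, b23=1, b24=0, b25=1, b26=0, b27=1, b28=1, b29=1, b30=1, b31=0.
p1 = XOR of data positions {3,5,7,9,11,13,15,17,19,21,23,25,27,29,31} = 0⊕0⊕0⊕1⊕1⊕1⊕1⊕0⊕1⊕0⊕1⊕1⊕1⊕1⊕0 = 1
p2 = XOR of data positions {3,6,7,10,11,14,15,18,19,22,23,26,27,30,31} = 0⊕0⊕0⊕0⊕1⊕1⊕1⊕1⊕1⊕0⊕1⊕0⊕1⊕1⊕0 = 0
p4 = XOR of data positions {5,6,7,12,13,14,15,20,21,22,23,28,29,30,31} = 0⊕0⊕0⊕1⊕1⊕1⊕1⊕1⊕0⊕0⊕1⊕1⊕1⊕1⊕0 = 1
p8 = XOR of data positions {9,10,11,12,13,14,15,24,25,26,27,28,29,30,31} = 1⊕0⊕1⊕1⊕1⊕1⊕1⊕0⊕1⊕0⊕1⊕1⊕1⊕1⊕0 = 1
p16 = XOR of data positions {17,18,19,20,21,22,23,24,25,26,27,28,29,30,31} = 0⊕1⊕1⊕1⊕0⊕0⊕1⊕0⊕1⊕0⊕1⊕1⊕1⊕1⊕0 = 1
Codeword b1..b31 = 1001000110111111011100101011110

1001000110111111011100101011110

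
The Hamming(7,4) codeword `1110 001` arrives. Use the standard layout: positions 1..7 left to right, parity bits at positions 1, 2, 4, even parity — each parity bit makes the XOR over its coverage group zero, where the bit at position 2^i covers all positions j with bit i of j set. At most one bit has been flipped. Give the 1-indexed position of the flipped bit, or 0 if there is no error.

7

s1: b1⊕b3⊕b5⊕b7 = 1⊕1⊕0⊕1 = 1
s2: b2⊕b3⊕b6⊕b7 = 1⊕1⊕0⊕1 = 1
s4: b4⊕b5⊕b6⊕b7 = 0⊕0⊕0⊕1 = 1
Syndrome (s4...s1) = 111 → position 7.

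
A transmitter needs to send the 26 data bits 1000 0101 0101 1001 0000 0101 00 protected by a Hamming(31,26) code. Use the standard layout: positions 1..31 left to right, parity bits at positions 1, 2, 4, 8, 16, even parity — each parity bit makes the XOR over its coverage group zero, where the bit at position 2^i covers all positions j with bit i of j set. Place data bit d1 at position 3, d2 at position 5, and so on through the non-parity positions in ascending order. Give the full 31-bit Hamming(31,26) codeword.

1110000101010101110010000010100

Place data bits at non-power-of-two positions: b3=1, b5=0, b6=0, b7=0, b9=0, b10=1, b11=0, b12=1, b13=0, b14=1, b15=0, b17=1, b18=1, b19=0, b20=0, b21=1, b22=0, b23=0, b24=0, b25=0, b26=0, b27=1, b28=0, b29=1, b30=0, b31=0.
p1 = XOR of data positions {3,5,7,9,11,13,15,17,19,21,23,25,27,29,31} = 1⊕0⊕0⊕0⊕0⊕0⊕0⊕1⊕0⊕1⊕0⊕0⊕1⊕1⊕0 = 1
p2 = XOR of data positions {3,6,7,10,11,14,15,18,19,22,23,26,27,30,31} = 1⊕0⊕0⊕1⊕0⊕1⊕0⊕1⊕0⊕0⊕0⊕0⊕1⊕0⊕0 = 1
p4 = XOR of data positions {5,6,7,12,13,14,15,20,21,22,23,28,29,30,31} = 0⊕0⊕0⊕1⊕0⊕1⊕0⊕0⊕1⊕0⊕0⊕0⊕1⊕0⊕0 = 0
p8 = XOR of data positions {9,10,11,12,13,14,15,24,25,26,27,28,29,30,31} = 0⊕1⊕0⊕1⊕0⊕1⊕0⊕0⊕0⊕0⊕1⊕0⊕1⊕0⊕0 = 1
p16 = XOR of data positions {17,18,19,20,21,22,23,24,25,26,27,28,29,30,31} = 1⊕1⊕0⊕0⊕1⊕0⊕0⊕0⊕0⊕0⊕1⊕0⊕1⊕0⊕0 = 1
Codeword b1..b31 = 1110000101010101110010000010100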